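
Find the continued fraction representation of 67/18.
[3; 1, 2, 1, 1, 2]

Euclidean algorithm steps:
67 = 3 × 18 + 13
18 = 1 × 13 + 5
13 = 2 × 5 + 3
5 = 1 × 3 + 2
3 = 1 × 2 + 1
2 = 2 × 1 + 0
Continued fraction: [3; 1, 2, 1, 1, 2]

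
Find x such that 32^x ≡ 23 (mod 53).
39

Baby-step giant-step with step n = ⌈√53⌉ = 8.
Baby steps 32^j mod 53 (j:value) for j=0..7: 0:1, 1:32, 2:17, 3:14, 4:24, 5:26, 6:37, 7:18.
Giant-step multiplier: 32^(-8) ≡ 32^(52-8) = 32^44 ≡ 15 (mod 53).
Giant steps γ_i = 23·15^i mod 53: γ_0=23, γ_1=27, γ_2=34, γ_3=33, γ_4=18 (in table at j=7).
x = i·n + j = 4·8 + 7 = 39.
Check: 32^39 ≡ 23 (mod 53).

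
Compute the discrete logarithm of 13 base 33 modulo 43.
20

Baby-step giant-step with step n = ⌈√43⌉ = 7.
Baby steps 33^j mod 43 (j:value) for j=0..6: 0:1, 1:33, 2:14, 3:32, 4:24, 5:18, 6:35.
Giant-step multiplier: 33^(-7) ≡ 33^(42-7) = 33^35 ≡ 7 (mod 43).
Giant steps γ_i = 13·7^i mod 43: γ_0=13, γ_1=5, γ_2=35 (in table at j=6).
x = i·n + j = 2·7 + 6 = 20.
Check: 33^20 ≡ 13 (mod 43).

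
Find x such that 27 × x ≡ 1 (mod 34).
29

gcd(27, 34) = 1, so the inverse exists.
Extended Euclidean algorithm on (34, 27):
34 = 1 × 27 + 7  ⟹  7 = (1)·34 + (-1)·27
27 = 3 × 7 + 6  ⟹  6 = (-3)·34 + (4)·27
7 = 1 × 6 + 1  ⟹  1 = (4)·34 + (-5)·27
So (-5)·27 ≡ 1 (mod 34), i.e. 27^(-1) ≡ -5 ≡ 29 (mod 34).
Check: 27 × 29 = 783 ≡ 1 (mod 34)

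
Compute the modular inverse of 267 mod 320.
163

gcd(267, 320) = 1, so the inverse exists.
Extended Euclidean algorithm on (320, 267):
320 = 1 × 267 + 53  ⟹  53 = (1)·320 + (-1)·267
267 = 5 × 53 + 2  ⟹  2 = (-5)·320 + (6)·267
53 = 26 × 2 + 1  ⟹  1 = (131)·320 + (-157)·267
So (-157)·267 ≡ 1 (mod 320), i.e. 267^(-1) ≡ -157 ≡ 163 (mod 320).
Check: 267 × 163 = 43521 ≡ 1 (mod 320)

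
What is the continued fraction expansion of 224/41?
[5; 2, 6, 3]

Euclidean algorithm steps:
224 = 5 × 41 + 19
41 = 2 × 19 + 3
19 = 6 × 3 + 1
3 = 3 × 1 + 0
Continued fraction: [5; 2, 6, 3]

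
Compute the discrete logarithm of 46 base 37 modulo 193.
116

Baby-step giant-step with step n = ⌈√193⌉ = 14.
Baby steps 37^j mod 193 (j:value) for j=0..13: 0:1, 1:37, 2:18, 3:87, 4:131, 5:22, 6:42, 7:10, 8:177, 9:180, 10:98, 11:152, 12:27, 13:34.
Giant-step multiplier: 37^(-14) ≡ 37^(192-14) = 37^178 ≡ 83 (mod 193).
Giant steps γ_i = 46·83^i mod 193: γ_0=46, γ_1=151, γ_2=181, γ_3=162, γ_4=129, γ_5=92, γ_6=109, γ_7=169, γ_8=131 (in table at j=4).
x = i·n + j = 8·14 + 4 = 116.
Check: 37^116 ≡ 46 (mod 193).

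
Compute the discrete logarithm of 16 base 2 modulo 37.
4

Baby-step giant-step with step n = ⌈√37⌉ = 7.
Baby steps 2^j mod 37 (j:value) for j=0..6: 0:1, 1:2, 2:4, 3:8, 4:16, 5:32, 6:27.
h = 16 is already in the table at j=4, so x = 4.
Check: 2^4 ≡ 16 (mod 37).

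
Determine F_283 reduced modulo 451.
2

Matrix identity: Q^n = [[F_(n+1), F_n], [F_n, F_(n-1)]] with Q = [[1,1],[1,0]].
n = 283 = 100011011₂. Square-and-multiply, entries mod 451:
Q^1 = [[1,1],[1,0]]
Q^2 = (Q^1)² = [[2,1],[1,1]]
Q^4 = (Q^2)² = [[5,3],[3,2]]
Q^8 = (Q^4)² = [[34,21],[21,13]]
Q^17 = (Q^8)²·Q = [[329,244],[244,85]]
Q^35 = (Q^17)²·Q = [[448,5],[5,443]]
Q^70 = (Q^35)² = [[34,396],[396,89]]
Q^141 = (Q^70)²·Q = [[122,122],[122,0]]
Q^283 = (Q^141)²·Q = [[3,2],[2,1]]
F_283 mod 451 = Q^283[0][1] = 2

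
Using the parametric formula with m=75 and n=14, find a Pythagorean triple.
(5429, 2100, 5821)

Euclid's formula: a = m² - n², b = 2mn, c = m² + n²
m = 75, n = 14
a = 75² - 14² = 5625 - 196 = 5429
b = 2 × 75 × 14 = 2100
c = 75² + 14² = 5625 + 196 = 5821
Verification: 5429² + 2100² = 29474041 + 4410000 = 33884041 = 5821² ✓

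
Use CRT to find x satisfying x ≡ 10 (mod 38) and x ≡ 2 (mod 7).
86

Using Chinese Remainder Theorem:
M = 38 × 7 = 266
M1 = 7, M2 = 38
y1 = 7^(-1) mod 38 = 11
y2 = 38^(-1) mod 7 = 5
x = (10×7×11 + 2×38×5) mod 266 = 86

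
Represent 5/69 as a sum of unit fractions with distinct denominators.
1/14 + 1/966

Greedy algorithm:
5/69: ceiling(69/5) = 14, use 1/14
1/966: ceiling(966/1) = 966, use 1/966
Result: 5/69 = 1/14 + 1/966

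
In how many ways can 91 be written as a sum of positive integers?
64112359

p(n) counts ways to write n as a sum of positive integers (order ignored).
Euler's pentagonal recurrence: p(k) = p(k-1) + p(k-2) - p(k-5) - p(k-7) + p(k-12) + p(k-15) - ... (offsets j(3j∓1)/2, signs ++--, p(0)=1, p(<0)=0).
DP table for k = 0..90: p(0)=1, p(1)=1, p(2)=2, p(3)=3, p(4)=5, p(5)=7, p(6)=11, p(7)=15, p(8)=22, p(9)=30, p(10)=42, p(11)=56, p(12)=77, p(13)=101, p(14)=135, p(15)=176, p(16)=231, p(17)=297, p(18)=385, p(19)=490, p(20)=627, p(21)=792, p(22)=1002, p(23)=1255, p(24)=1575, p(25)=1958, p(26)=2436, p(27)=3010, p(28)=3718, p(29)=4565, p(30)=5604, p(31)=6842, p(32)=8349, p(33)=10143, p(34)=12310, p(35)=14883, p(36)=17977, p(37)=21637, p(38)=26015, p(39)=31185, p(40)=37338, p(41)=44583, p(42)=53174, p(43)=63261, p(44)=75175, p(45)=89134, p(46)=105558, p(47)=124754, p(48)=147273, p(49)=173525, p(50)=204226, p(51)=239943, p(52)=281589, p(53)=329931, p(54)=386155, p(55)=451276, p(56)=526823, p(57)=614154, p(58)=715220, p(59)=831820, p(60)=966467, p(61)=1121505, p(62)=1300156, p(63)=1505499, p(64)=1741630, p(65)=2012558, p(66)=2323520, p(67)=2679689, p(68)=3087735, p(69)=3554345, p(70)=4087968, p(71)=4697205, p(72)=5392783, p(73)=6185689, p(74)=7089500, p(75)=8118264, p(76)=9289091, p(77)=10619863, p(78)=12132164, p(79)=13848650, p(80)=15796476, p(81)=18004327, p(82)=20506255, p(83)=23338469, p(84)=26543660, p(85)=30167357, p(86)=34262962, p(87)=38887673, p(88)=44108109, p(89)=49995925, p(90)=56634173.
Final step: p(91) = p(90) + p(89) - p(86) - p(84) + p(79) + p(76) - p(69) - p(65) + p(56) + p(51) - p(40) - p(34) + p(21) + p(14)
= 56634173 + 49995925 - 34262962 - 26543660 + 13848650 + 9289091 - 3554345 - 2012558 + 526823 + 239943 - 37338 - 12310 + 792 + 135
= 64112359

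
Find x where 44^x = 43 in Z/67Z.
51

Baby-step giant-step with step n = ⌈√67⌉ = 9.
Baby steps 44^j mod 67 (j:value) for j=0..8: 0:1, 1:44, 2:60, 3:27, 4:49, 5:12, 6:59, 7:50, 8:56.
Giant-step multiplier: 44^(-9) ≡ 44^(66-9) = 44^57 ≡ 58 (mod 67).
Giant steps γ_i = 43·58^i mod 67: γ_0=43, γ_1=15, γ_2=66, γ_3=9, γ_4=53, γ_5=59 (in table at j=6).
x = i·n + j = 5·9 + 6 = 51.
Check: 44^51 ≡ 43 (mod 67).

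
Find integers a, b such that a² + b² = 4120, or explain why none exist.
Not possible

Factorization: 4120 = 2^3 × 5 × 103
By Fermat: n is sum of two squares iff every prime p ≡ 3 (mod 4) appears to even power.
Prime(s) ≡ 3 (mod 4) with odd exponent: [(103, 1)]
Therefore 4120 cannot be expressed as a² + b².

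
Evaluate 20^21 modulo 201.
179

Repeated squaring. Binary of 21 = 10101.
20^1 ≡ 20 (mod 201); 20^2 ≡ 199 (mod 201); 20^4 ≡ 4 (mod 201); 20^8 ≡ 16 (mod 201); 20^16 ≡ 55 (mod 201)
20^21 = 20^1 × 20^4 × 20^16 ≡ 179 (mod 201)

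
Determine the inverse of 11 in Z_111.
101

gcd(11, 111) = 1, so the inverse exists.
Extended Euclidean algorithm on (111, 11):
111 = 10 × 11 + 1  ⟹  1 = (1)·111 + (-10)·11
So (-10)·11 ≡ 1 (mod 111), i.e. 11^(-1) ≡ -10 ≡ 101 (mod 111).
Check: 11 × 101 = 1111 ≡ 1 (mod 111)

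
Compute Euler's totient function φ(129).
84

129 = 3 × 43
φ(n) = n × ∏(1 - 1/p) for each prime p dividing n
φ(129) = 129 × (1 - 1/3) × (1 - 1/43) = 84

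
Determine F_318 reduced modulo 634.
0

Matrix identity: Q^n = [[F_(n+1), F_n], [F_n, F_(n-1)]] with Q = [[1,1],[1,0]].
n = 318 = 100111110₂. Square-and-multiply, entries mod 634:
Q^1 = [[1,1],[1,0]]
Q^2 = (Q^1)² = [[2,1],[1,1]]
Q^4 = (Q^2)² = [[5,3],[3,2]]
Q^9 = (Q^4)²·Q = [[55,34],[34,21]]
Q^19 = (Q^9)²·Q = [[425,377],[377,48]]
Q^39 = (Q^19)²·Q = [[215,48],[48,167]]
Q^79 = (Q^39)²·Q = [[295,345],[345,584]]
Q^159 = (Q^79)²·Q = [[203,0],[0,203]]
Q^318 = (Q^159)² = [[633,0],[0,633]]
F_318 mod 634 = Q^318[0][1] = 0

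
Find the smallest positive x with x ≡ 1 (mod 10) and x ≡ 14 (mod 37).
51

Using Chinese Remainder Theorem:
M = 10 × 37 = 370
M1 = 37, M2 = 10
y1 = 37^(-1) mod 10 = 3
y2 = 10^(-1) mod 37 = 26
x = (1×37×3 + 14×10×26) mod 370 = 51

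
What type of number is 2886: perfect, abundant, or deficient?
abundant

Proper divisors of 2886: sum = 1 + 2 + 3 + 6 + 13 + 26 + 37 + 39 + 74 + 78 + 111 + 222 + 481 + 962 + 1443 = 3498
Since 3498 > 2886, 2886 is abundant.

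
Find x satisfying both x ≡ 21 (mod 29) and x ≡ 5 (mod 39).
746

Using Chinese Remainder Theorem:
M = 29 × 39 = 1131
M1 = 39, M2 = 29
y1 = 39^(-1) mod 29 = 3
y2 = 29^(-1) mod 39 = 35
x = (21×39×3 + 5×29×35) mod 1131 = 746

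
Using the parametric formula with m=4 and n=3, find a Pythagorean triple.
(7, 24, 25)

Euclid's formula: a = m² - n², b = 2mn, c = m² + n²
m = 4, n = 3
a = 4² - 3² = 16 - 9 = 7
b = 2 × 4 × 3 = 24
c = 4² + 3² = 16 + 9 = 25
Verification: 7² + 24² = 49 + 576 = 625 = 25² ✓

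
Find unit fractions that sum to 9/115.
1/13 + 1/748 + 1/1118260

Greedy algorithm:
9/115: ceiling(115/9) = 13, use 1/13
2/1495: ceiling(1495/2) = 748, use 1/748
1/1118260: ceiling(1118260/1) = 1118260, use 1/1118260
Result: 9/115 = 1/13 + 1/748 + 1/1118260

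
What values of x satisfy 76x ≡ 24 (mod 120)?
x ≡ 24 (mod 30)

gcd(76, 120) = 4, which divides 24, so solutions exist.
Divide through by 4: 19x ≡ 6 (mod 30).
Find 19^(-1) mod 30 by the extended Euclidean algorithm:
30 = 1 × 19 + 11  ⟹  11 = (1)·30 + (-1)·19
19 = 1 × 11 + 8  ⟹  8 = (-1)·30 + (2)·19
11 = 1 × 8 + 3  ⟹  3 = (2)·30 + (-3)·19
8 = 2 × 3 + 2  ⟹  2 = (-5)·30 + (8)·19
3 = 1 × 2 + 1  ⟹  1 = (7)·30 + (-11)·19
So (-11)·19 ≡ 1 (mod 30), i.e. 19^(-1) ≡ -11 ≡ 19 (mod 30).
x ≡ 19 × 6 = 114 ≡ 24 (mod 30).
Check: 76 × 24 = 1824 ≡ 24 (mod 120).
x ≡ 24 (mod 30), giving 4 solutions mod 120.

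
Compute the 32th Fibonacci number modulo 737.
474

Matrix identity: Q^n = [[F_(n+1), F_n], [F_n, F_(n-1)]] with Q = [[1,1],[1,0]].
n = 32 = 100000₂. Square-and-multiply, entries mod 737:
Q^1 = [[1,1],[1,0]]
Q^2 = (Q^1)² = [[2,1],[1,1]]
Q^4 = (Q^2)² = [[5,3],[3,2]]
Q^8 = (Q^4)² = [[34,21],[21,13]]
Q^16 = (Q^8)² = [[123,250],[250,610]]
Q^32 = (Q^16)² = [[244,474],[474,507]]
F_32 mod 737 = Q^32[0][1] = 474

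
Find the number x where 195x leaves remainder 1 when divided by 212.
187

gcd(195, 212) = 1, so the inverse exists.
Extended Euclidean algorithm on (212, 195):
212 = 1 × 195 + 17  ⟹  17 = (1)·212 + (-1)·195
195 = 11 × 17 + 8  ⟹  8 = (-11)·212 + (12)·195
17 = 2 × 8 + 1  ⟹  1 = (23)·212 + (-25)·195
So (-25)·195 ≡ 1 (mod 212), i.e. 195^(-1) ≡ -25 ≡ 187 (mod 212).
Check: 195 × 187 = 36465 ≡ 1 (mod 212)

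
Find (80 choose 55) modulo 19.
0

Using Lucas' theorem:
Write n=80 and k=55 in base 19:
n in base 19: [4, 4]
k in base 19: [2, 17]
C(80,55) mod 19 = ∏ C(n_i, k_i) mod 19
Digit binomials (mod 19): C(4,2) = 6; C(4,17) = 0 (k_i > n_i)
Product: 6 × 0 = 0 ≡ 0 (mod 19)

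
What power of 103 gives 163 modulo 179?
159

Baby-step giant-step with step n = ⌈√179⌉ = 14.
Baby steps 103^j mod 179 (j:value) for j=0..13: 0:1, 1:103, 2:48, 3:111, 4:156, 5:137, 6:149, 7:132, 8:171, 9:71, 10:153, 11:7, 12:5, 13:157.
Giant-step multiplier: 103^(-14) ≡ 103^(178-14) = 103^164 ≡ 135 (mod 179).
Giant steps γ_i = 163·135^i mod 179: γ_0=163, γ_1=167, γ_2=170, γ_3=38, γ_4=118, γ_5=178, γ_6=44, γ_7=33, γ_8=159, γ_9=164, γ_10=123, γ_11=137 (in table at j=5).
x = i·n + j = 11·14 + 5 = 159.
Check: 103^159 ≡ 163 (mod 179).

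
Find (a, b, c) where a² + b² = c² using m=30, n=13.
(731, 780, 1069)

Euclid's formula: a = m² - n², b = 2mn, c = m² + n²
m = 30, n = 13
a = 30² - 13² = 900 - 169 = 731
b = 2 × 30 × 13 = 780
c = 30² + 13² = 900 + 169 = 1069
Verification: 731² + 780² = 534361 + 608400 = 1142761 = 1069² ✓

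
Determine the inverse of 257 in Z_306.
281

gcd(257, 306) = 1, so the inverse exists.
Extended Euclidean algorithm on (306, 257):
306 = 1 × 257 + 49  ⟹  49 = (1)·306 + (-1)·257
257 = 5 × 49 + 12  ⟹  12 = (-5)·306 + (6)·257
49 = 4 × 12 + 1  ⟹  1 = (21)·306 + (-25)·257
So (-25)·257 ≡ 1 (mod 306), i.e. 257^(-1) ≡ -25 ≡ 281 (mod 306).
Check: 257 × 281 = 72217 ≡ 1 (mod 306)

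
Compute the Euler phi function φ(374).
160

374 = 2 × 11 × 17
φ(n) = n × ∏(1 - 1/p) for each prime p dividing n
φ(374) = 374 × (1 - 1/2) × (1 - 1/11) × (1 - 1/17) = 160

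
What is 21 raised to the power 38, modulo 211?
134

Repeated squaring. Binary of 38 = 100110.
21^1 ≡ 21 (mod 211); 21^2 ≡ 19 (mod 211); 21^4 ≡ 150 (mod 211); 21^8 ≡ 134 (mod 211); 21^16 ≡ 21 (mod 211); 21^32 ≡ 19 (mod 211)
21^38 = 21^2 × 21^4 × 21^32 ≡ 134 (mod 211)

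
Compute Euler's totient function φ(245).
168

245 = 5 × 7^2
φ(n) = n × ∏(1 - 1/p) for each prime p dividing n
φ(245) = 245 × (1 - 1/5) × (1 - 1/7) = 168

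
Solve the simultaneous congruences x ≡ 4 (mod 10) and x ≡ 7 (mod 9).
34

Using Chinese Remainder Theorem:
M = 10 × 9 = 90
M1 = 9, M2 = 10
y1 = 9^(-1) mod 10 = 9
y2 = 10^(-1) mod 9 = 1
x = (4×9×9 + 7×10×1) mod 90 = 34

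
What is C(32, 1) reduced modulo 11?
10

Using Lucas' theorem:
Write n=32 and k=1 in base 11:
n in base 11: [2, 10]
k in base 11: [0, 1]
C(32,1) mod 11 = ∏ C(n_i, k_i) mod 11
Digit binomials (mod 11): C(2,0) = 1; C(10,1) = 10
Product: 1 × 10 = 10 ≡ 10 (mod 11)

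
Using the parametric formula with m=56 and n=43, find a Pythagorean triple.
(1287, 4816, 4985)

Euclid's formula: a = m² - n², b = 2mn, c = m² + n²
m = 56, n = 43
a = 56² - 43² = 3136 - 1849 = 1287
b = 2 × 56 × 43 = 4816
c = 56² + 43² = 3136 + 1849 = 4985
Verification: 1287² + 4816² = 1656369 + 23193856 = 24850225 = 4985² ✓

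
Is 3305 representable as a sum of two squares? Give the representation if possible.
13² + 56² (a=13, b=56)

Factorization: 3305 = 5 × 661
By Fermat: n is sum of two squares iff every prime p ≡ 3 (mod 4) appears to even power.
All primes ≡ 3 (mod 4) appear to even power.
Search a = 0, 1, 2, … for 3305 - a² a perfect square: first hit at a = 13: 3305 - 169 = 3136 = 56².
3305 = 13² + 56² = 169 + 3136 ✓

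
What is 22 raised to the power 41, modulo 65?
42

Repeated squaring. Binary of 41 = 101001.
22^1 ≡ 22 (mod 65); 22^2 ≡ 29 (mod 65); 22^4 ≡ 61 (mod 65); 22^8 ≡ 16 (mod 65); 22^16 ≡ 61 (mod 65); 22^32 ≡ 16 (mod 65)
22^41 = 22^1 × 22^8 × 22^32 ≡ 42 (mod 65)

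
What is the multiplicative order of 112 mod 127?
126

127 is prime, so ord(112) divides φ(127) = 126.
Divisors of 126: 1, 2, 3, 6, 7, 9, 14, 18, 21, 42, 63, 126.
Repeated squaring: 112^1 ≡ 112, 112^2 ≡ 98, 112^4 ≡ 79, 112^8 ≡ 18, 112^16 ≡ 70, 112^32 ≡ 74, 112^64 ≡ 15 (mod 127).
Test 112^d mod 127 for each divisor d in increasing order:
112^1 ≡ 112
112^2 ≡ 98
112^3 = 112^2·112^1 ≡ 54
112^6 = 112^4·112^2 ≡ 122
112^7 = 112^4·112^2·112^1 ≡ 75
112^9 = 112^8·112^1 ≡ 111
112^14 = 112^8·112^4·112^2 ≡ 37
112^18 = 112^16·112^2 ≡ 2
112^21 = 112^16·112^4·112^1 ≡ 108
112^42 = 112^32·112^8·112^2 ≡ 107
112^63 = 112^32·112^16·112^8·112^4·112^2·112^1 ≡ 126
112^126 = 112^64·112^32·112^16·112^8·112^4·112^2 ≡ 1  ← first divisor giving 1
The order is 126.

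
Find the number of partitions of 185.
1071823774337

p(n) counts ways to write n as a sum of positive integers (order ignored).
Euler's pentagonal recurrence: p(k) = p(k-1) + p(k-2) - p(k-5) - p(k-7) + p(k-12) + p(k-15) - ... (offsets j(3j∓1)/2, signs ++--, p(0)=1, p(<0)=0).
DP table for k = 0..184: p(0)=1, p(1)=1, p(2)=2, p(3)=3, p(4)=5, p(5)=7, p(6)=11, p(7)=15, p(8)=22, p(9)=30, p(10)=42, p(11)=56, p(12)=77, p(13)=101, p(14)=135, p(15)=176, p(16)=231, p(17)=297, p(18)=385, p(19)=490, p(20)=627, p(21)=792, p(22)=1002, p(23)=1255, p(24)=1575, p(25)=1958, p(26)=2436, p(27)=3010, p(28)=3718, p(29)=4565, p(30)=5604, p(31)=6842, p(32)=8349, p(33)=10143, p(34)=12310, p(35)=14883, p(36)=17977, p(37)=21637, p(38)=26015, p(39)=31185, p(40)=37338, p(41)=44583, p(42)=53174, p(43)=63261, p(44)=75175, p(45)=89134, p(46)=105558, p(47)=124754, p(48)=147273, p(49)=173525, p(50)=204226, p(51)=239943, p(52)=281589, p(53)=329931, p(54)=386155, p(55)=451276, p(56)=526823, p(57)=614154, p(58)=715220, p(59)=831820, p(60)=966467, p(61)=1121505, p(62)=1300156, p(63)=1505499, p(64)=1741630, p(65)=2012558, p(66)=2323520, p(67)=2679689, p(68)=3087735, p(69)=3554345, p(70)=4087968, p(71)=4697205, p(72)=5392783, p(73)=6185689, p(74)=7089500, p(75)=8118264, p(76)=9289091, p(77)=10619863, p(78)=12132164, p(79)=13848650, p(80)=15796476, p(81)=18004327, p(82)=20506255, p(83)=23338469, p(84)=26543660, p(85)=30167357, p(86)=34262962, p(87)=38887673, p(88)=44108109, p(89)=49995925, p(90)=56634173, p(91)=64112359, p(92)=72533807, p(93)=82010177, p(94)=92669720, p(95)=104651419, p(96)=118114304, p(97)=133230930, p(98)=150198136, p(99)=169229875, p(100)=190569292, p(101)=214481126, p(102)=241265379, p(103)=271248950, p(104)=304801365, p(105)=342325709, p(106)=384276336, p(107)=431149389, p(108)=483502844, p(109)=541946240, p(110)=607163746, p(111)=679903203, p(112)=761002156, p(113)=851376628, p(114)=952050665, p(115)=1064144451, p(116)=1188908248, p(117)=1327710076, p(118)=1482074143, p(119)=1653668665, p(120)=1844349560, p(121)=2056148051, p(122)=2291320912, p(123)=2552338241, p(124)=2841940500, p(125)=3163127352, p(126)=3519222692, p(127)=3913864295, p(128)=4351078600, p(129)=4835271870, p(130)=5371315400, p(131)=5964539504, p(132)=6620830889, p(133)=7346629512, p(134)=8149040695, p(135)=9035836076, p(136)=10015581680, p(137)=11097645016, p(138)=12292341831, p(139)=13610949895, p(140)=15065878135, p(141)=16670689208, p(142)=18440293320, p(143)=20390982757, p(144)=22540654445, p(145)=24908858009, p(146)=27517052599, p(147)=30388671978, p(148)=33549419497, p(149)=37027355200, p(150)=40853235313, p(151)=45060624582, p(152)=49686288421, p(153)=54770336324, p(154)=60356673280, p(155)=66493182097, p(156)=73232243759, p(157)=80630964769, p(158)=88751778802, p(159)=97662728555, p(160)=107438159466, p(161)=118159068427, p(162)=129913904637, p(163)=142798995930, p(164)=156919475295, p(165)=172389800255, p(166)=189334822579, p(167)=207890420102, p(168)=228204732751, p(169)=250438925115, p(170)=274768617130, p(171)=301384802048, p(172)=330495499613, p(173)=362326859895, p(174)=397125074750, p(175)=435157697830, p(176)=476715857290, p(177)=522115831195, p(178)=571701605655, p(179)=625846753120, p(180)=684957390936, p(181)=749474411781, p(182)=819876908323, p(183)=896684817527, p(184)=980462880430.
Final step: p(185) = p(184) + p(183) - p(180) - p(178) + p(173) + p(170) - p(163) - p(159) + p(150) + p(145) - p(134) - p(128) + p(115) + p(108) - p(93) - p(85) + p(68) + p(59) - p(40) - p(30) + p(9)
= 980462880430 + 896684817527 - 684957390936 - 571701605655 + 362326859895 + 274768617130 - 142798995930 - 97662728555 + 40853235313 + 24908858009 - 8149040695 - 4351078600 + 1064144451 + 483502844 - 82010177 - 30167357 + 3087735 + 831820 - 37338 - 5604 + 30
= 1071823774337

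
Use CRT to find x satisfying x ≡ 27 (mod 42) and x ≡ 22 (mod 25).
447

Using Chinese Remainder Theorem:
M = 42 × 25 = 1050
M1 = 25, M2 = 42
y1 = 25^(-1) mod 42 = 37
y2 = 42^(-1) mod 25 = 3
x = (27×25×37 + 22×42×3) mod 1050 = 447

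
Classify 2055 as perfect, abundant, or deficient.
deficient

Proper divisors of 2055: sum = 1 + 3 + 5 + 15 + 137 + 411 + 685 = 1257
Since 1257 < 2055, 2055 is deficient.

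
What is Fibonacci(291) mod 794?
588

Matrix identity: Q^n = [[F_(n+1), F_n], [F_n, F_(n-1)]] with Q = [[1,1],[1,0]].
n = 291 = 100100011₂. Square-and-multiply, entries mod 794:
Q^1 = [[1,1],[1,0]]
Q^2 = (Q^1)² = [[2,1],[1,1]]
Q^4 = (Q^2)² = [[5,3],[3,2]]
Q^9 = (Q^4)²·Q = [[55,34],[34,21]]
Q^18 = (Q^9)² = [[211,202],[202,9]]
Q^36 = (Q^18)² = [[367,770],[770,391]]
Q^72 = (Q^36)² = [[285,70],[70,215]]
Q^145 = (Q^72)²·Q = [[437,373],[373,64]]
Q^291 = (Q^145)²·Q = [[77,588],[588,283]]
F_291 mod 794 = Q^291[0][1] = 588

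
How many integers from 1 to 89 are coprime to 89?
88

89 = 89
φ(n) = n × ∏(1 - 1/p) for each prime p dividing n
φ(89) = 89 × (1 - 1/89) = 88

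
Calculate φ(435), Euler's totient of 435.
224

435 = 3 × 5 × 29
φ(n) = n × ∏(1 - 1/p) for each prime p dividing n
φ(435) = 435 × (1 - 1/3) × (1 - 1/5) × (1 - 1/29) = 224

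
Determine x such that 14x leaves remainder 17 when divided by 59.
x ≡ 56 (mod 59)

gcd(14, 59) = 1, which divides 17, so solutions exist.
Find 14^(-1) mod 59 by the extended Euclidean algorithm:
59 = 4 × 14 + 3  ⟹  3 = (1)·59 + (-4)·14
14 = 4 × 3 + 2  ⟹  2 = (-4)·59 + (17)·14
3 = 1 × 2 + 1  ⟹  1 = (5)·59 + (-21)·14
So (-21)·14 ≡ 1 (mod 59), i.e. 14^(-1) ≡ -21 ≡ 38 (mod 59).
x ≡ 38 × 17 = 646 ≡ 56 (mod 59).
Check: 14 × 56 = 784 ≡ 17 (mod 59).
Unique solution: x ≡ 56 (mod 59)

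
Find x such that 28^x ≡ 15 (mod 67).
18

Baby-step giant-step with step n = ⌈√67⌉ = 9.
Baby steps 28^j mod 67 (j:value) for j=0..8: 0:1, 1:28, 2:47, 3:43, 4:65, 5:11, 6:40, 7:48, 8:4.
Giant-step multiplier: 28^(-9) ≡ 28^(66-9) = 28^57 ≡ 3 (mod 67).
Giant steps γ_i = 15·3^i mod 67: γ_0=15, γ_1=45, γ_2=1 (in table at j=0).
x = i·n + j = 2·9 + 0 = 18.
Check: 28^18 ≡ 15 (mod 67).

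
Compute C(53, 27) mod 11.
8

Using Lucas' theorem:
Write n=53 and k=27 in base 11:
n in base 11: [4, 9]
k in base 11: [2, 5]
C(53,27) mod 11 = ∏ C(n_i, k_i) mod 11
Digit binomials (mod 11): C(4,2) = 6; C(9,5) = 126 ≡ 5
Product: 6 × 5 = 30 ≡ 8 (mod 11)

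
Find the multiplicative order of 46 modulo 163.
81

163 is prime, so ord(46) divides φ(163) = 162.
Divisors of 162: 1, 2, 3, 6, 9, 18, 27, 54, 81, 162.
Repeated squaring: 46^1 ≡ 46, 46^2 ≡ 160, 46^4 ≡ 9, 46^8 ≡ 81, 46^16 ≡ 41, 46^32 ≡ 51, 46^64 ≡ 156, 46^128 ≡ 49 (mod 163).
Test 46^d mod 163 for each divisor d in increasing order:
46^1 ≡ 46
46^2 ≡ 160
46^3 = 46^2·46^1 ≡ 25
46^6 = 46^4·46^2 ≡ 136
46^9 = 46^8·46^1 ≡ 140
46^18 = 46^16·46^2 ≡ 40
46^27 = 46^16·46^8·46^2·46^1 ≡ 58
46^54 = 46^32·46^16·46^4·46^2 ≡ 104
46^81 = 46^64·46^16·46^1 ≡ 1  ← first divisor giving 1
The order is 81.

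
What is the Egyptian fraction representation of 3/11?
1/4 + 1/44

Greedy algorithm:
3/11: ceiling(11/3) = 4, use 1/4
1/44: ceiling(44/1) = 44, use 1/44
Result: 3/11 = 1/4 + 1/44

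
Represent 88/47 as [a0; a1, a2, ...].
[1; 1, 6, 1, 5]

Euclidean algorithm steps:
88 = 1 × 47 + 41
47 = 1 × 41 + 6
41 = 6 × 6 + 5
6 = 1 × 5 + 1
5 = 5 × 1 + 0
Continued fraction: [1; 1, 6, 1, 5]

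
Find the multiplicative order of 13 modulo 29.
14

29 is prime, so ord(13) divides φ(29) = 28.
Divisors of 28: 1, 2, 4, 7, 14, 28.
Repeated squaring: 13^1 ≡ 13, 13^2 ≡ 24, 13^4 ≡ 25, 13^8 ≡ 16, 13^16 ≡ 24 (mod 29).
Test 13^d mod 29 for each divisor d in increasing order:
13^1 ≡ 13
13^2 ≡ 24
13^4 ≡ 25
13^7 = 13^4·13^2·13^1 ≡ 28
13^14 = 13^8·13^4·13^2 ≡ 1  ← first divisor giving 1
The order is 14.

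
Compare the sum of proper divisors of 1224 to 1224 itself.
abundant

Proper divisors of 1224: sum = 1 + 2 + 3 + 4 + 6 + 8 + 9 + 12 + ... + 204 + 306 + 408 + 612 (23 divisors) = 2286
Since 2286 > 1224, 1224 is abundant.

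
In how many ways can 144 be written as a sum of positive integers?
22540654445

p(n) counts ways to write n as a sum of positive integers (order ignored).
Euler's pentagonal recurrence: p(k) = p(k-1) + p(k-2) - p(k-5) - p(k-7) + p(k-12) + p(k-15) - ... (offsets j(3j∓1)/2, signs ++--, p(0)=1, p(<0)=0).
DP table for k = 0..143: p(0)=1, p(1)=1, p(2)=2, p(3)=3, p(4)=5, p(5)=7, p(6)=11, p(7)=15, p(8)=22, p(9)=30, p(10)=42, p(11)=56, p(12)=77, p(13)=101, p(14)=135, p(15)=176, p(16)=231, p(17)=297, p(18)=385, p(19)=490, p(20)=627, p(21)=792, p(22)=1002, p(23)=1255, p(24)=1575, p(25)=1958, p(26)=2436, p(27)=3010, p(28)=3718, p(29)=4565, p(30)=5604, p(31)=6842, p(32)=8349, p(33)=10143, p(34)=12310, p(35)=14883, p(36)=17977, p(37)=21637, p(38)=26015, p(39)=31185, p(40)=37338, p(41)=44583, p(42)=53174, p(43)=63261, p(44)=75175, p(45)=89134, p(46)=105558, p(47)=124754, p(48)=147273, p(49)=173525, p(50)=204226, p(51)=239943, p(52)=281589, p(53)=329931, p(54)=386155, p(55)=451276, p(56)=526823, p(57)=614154, p(58)=715220, p(59)=831820, p(60)=966467, p(61)=1121505, p(62)=1300156, p(63)=1505499, p(64)=1741630, p(65)=2012558, p(66)=2323520, p(67)=2679689, p(68)=3087735, p(69)=3554345, p(70)=4087968, p(71)=4697205, p(72)=5392783, p(73)=6185689, p(74)=7089500, p(75)=8118264, p(76)=9289091, p(77)=10619863, p(78)=12132164, p(79)=13848650, p(80)=15796476, p(81)=18004327, p(82)=20506255, p(83)=23338469, p(84)=26543660, p(85)=30167357, p(86)=34262962, p(87)=38887673, p(88)=44108109, p(89)=49995925, p(90)=56634173, p(91)=64112359, p(92)=72533807, p(93)=82010177, p(94)=92669720, p(95)=104651419, p(96)=118114304, p(97)=133230930, p(98)=150198136, p(99)=169229875, p(100)=190569292, p(101)=214481126, p(102)=241265379, p(103)=271248950, p(104)=304801365, p(105)=342325709, p(106)=384276336, p(107)=431149389, p(108)=483502844, p(109)=541946240, p(110)=607163746, p(111)=679903203, p(112)=761002156, p(113)=851376628, p(114)=952050665, p(115)=1064144451, p(116)=1188908248, p(117)=1327710076, p(118)=1482074143, p(119)=1653668665, p(120)=1844349560, p(121)=2056148051, p(122)=2291320912, p(123)=2552338241, p(124)=2841940500, p(125)=3163127352, p(126)=3519222692, p(127)=3913864295, p(128)=4351078600, p(129)=4835271870, p(130)=5371315400, p(131)=5964539504, p(132)=6620830889, p(133)=7346629512, p(134)=8149040695, p(135)=9035836076, p(136)=10015581680, p(137)=11097645016, p(138)=12292341831, p(139)=13610949895, p(140)=15065878135, p(141)=16670689208, p(142)=18440293320, p(143)=20390982757.
Final step: p(144) = p(143) + p(142) - p(139) - p(137) + p(132) + p(129) - p(122) - p(118) + p(109) + p(104) - p(93) - p(87) + p(74) + p(67) - p(52) - p(44) + p(27) + p(18)
= 20390982757 + 18440293320 - 13610949895 - 11097645016 + 6620830889 + 4835271870 - 2291320912 - 1482074143 + 541946240 + 304801365 - 82010177 - 38887673 + 7089500 + 2679689 - 281589 - 75175 + 3010 + 385
= 22540654445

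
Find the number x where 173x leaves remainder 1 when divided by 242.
7

gcd(173, 242) = 1, so the inverse exists.
Extended Euclidean algorithm on (242, 173):
242 = 1 × 173 + 69  ⟹  69 = (1)·242 + (-1)·173
173 = 2 × 69 + 35  ⟹  35 = (-2)·242 + (3)·173
69 = 1 × 35 + 34  ⟹  34 = (3)·242 + (-4)·173
35 = 1 × 34 + 1  ⟹  1 = (-5)·242 + (7)·173
So (7)·173 ≡ 1 (mod 242), i.e. 173^(-1) ≡ 7 (mod 242).
Check: 173 × 7 = 1211 ≡ 1 (mod 242)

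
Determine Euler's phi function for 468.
144

468 = 2^2 × 3^2 × 13
φ(n) = n × ∏(1 - 1/p) for each prime p dividing n
φ(468) = 468 × (1 - 1/2) × (1 - 1/3) × (1 - 1/13) = 144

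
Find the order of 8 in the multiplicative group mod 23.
11

23 is prime, so ord(8) divides φ(23) = 22.
Divisors of 22: 1, 2, 11, 22.
Repeated squaring: 8^1 ≡ 8, 8^2 ≡ 18, 8^4 ≡ 2, 8^8 ≡ 4, 8^16 ≡ 16 (mod 23).
Test 8^d mod 23 for each divisor d in increasing order:
8^1 ≡ 8
8^2 ≡ 18
8^11 = 8^8·8^2·8^1 ≡ 1  ← first divisor giving 1
The order is 11.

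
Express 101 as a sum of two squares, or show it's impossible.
1² + 10² (a=1, b=10)

Factorization: 101 = 101
By Fermat: n is sum of two squares iff every prime p ≡ 3 (mod 4) appears to even power.
All primes ≡ 3 (mod 4) appear to even power.
Search a = 0, 1, 2, … for 101 - a² a perfect square: first hit at a = 1: 101 - 1 = 100 = 10².
101 = 1² + 10² = 1 + 100 ✓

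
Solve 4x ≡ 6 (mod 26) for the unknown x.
x ≡ 8 (mod 13)

gcd(4, 26) = 2, which divides 6, so solutions exist.
Divide through by 2: 2x ≡ 3 (mod 13).
Find 2^(-1) mod 13 by the extended Euclidean algorithm:
13 = 6 × 2 + 1  ⟹  1 = (1)·13 + (-6)·2
So (-6)·2 ≡ 1 (mod 13), i.e. 2^(-1) ≡ -6 ≡ 7 (mod 13).
x ≡ 7 × 3 = 21 ≡ 8 (mod 13).
Check: 4 × 8 = 32 ≡ 6 (mod 26).
x ≡ 8 (mod 13), giving 2 solutions mod 26.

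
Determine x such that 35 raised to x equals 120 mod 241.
110

Baby-step giant-step with step n = ⌈√241⌉ = 16.
Baby steps 35^j mod 241 (j:value) for j=0..15: 0:1, 1:35, 2:20, 3:218, 4:159, 5:22, 6:47, 7:199, 8:217, 9:124, 10:2, 11:70, 12:40, 13:195, 14:77, 15:44.
Giant-step multiplier: 35^(-16) ≡ 35^(240-16) = 35^224 ≡ 100 (mod 241).
Giant steps γ_i = 120·100^i mod 241: γ_0=120, γ_1=191, γ_2=61, γ_3=75, γ_4=29, γ_5=8, γ_6=77 (in table at j=14).
x = i·n + j = 6·16 + 14 = 110.
Check: 35^110 ≡ 120 (mod 241).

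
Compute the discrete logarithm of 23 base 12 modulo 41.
28

Baby-step giant-step with step n = ⌈√41⌉ = 7.
Baby steps 12^j mod 41 (j:value) for j=0..6: 0:1, 1:12, 2:21, 3:6, 4:31, 5:3, 6:36.
Giant-step multiplier: 12^(-7) ≡ 12^(40-7) = 12^33 ≡ 28 (mod 41).
Giant steps γ_i = 23·28^i mod 41: γ_0=23, γ_1=29, γ_2=33, γ_3=22, γ_4=1 (in table at j=0).
x = i·n + j = 4·7 + 0 = 28.
Check: 12^28 ≡ 23 (mod 41).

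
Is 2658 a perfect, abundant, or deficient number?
abundant

Proper divisors of 2658: sum = 1 + 2 + 3 + 6 + 443 + 886 + 1329 = 2670
Since 2670 > 2658, 2658 is abundant.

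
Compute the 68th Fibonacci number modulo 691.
326

Matrix identity: Q^n = [[F_(n+1), F_n], [F_n, F_(n-1)]] with Q = [[1,1],[1,0]].
n = 68 = 1000100₂. Square-and-multiply, entries mod 691:
Q^1 = [[1,1],[1,0]]
Q^2 = (Q^1)² = [[2,1],[1,1]]
Q^4 = (Q^2)² = [[5,3],[3,2]]
Q^8 = (Q^4)² = [[34,21],[21,13]]
Q^17 = (Q^8)²·Q = [[511,215],[215,296]]
Q^34 = (Q^17)² = [[542,64],[64,478]]
Q^68 = (Q^34)² = [[39,326],[326,404]]
F_68 mod 691 = Q^68[0][1] = 326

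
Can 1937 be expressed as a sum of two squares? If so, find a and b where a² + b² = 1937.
1² + 44² (a=1, b=44)

Factorization: 1937 = 13 × 149
By Fermat: n is sum of two squares iff every prime p ≡ 3 (mod 4) appears to even power.
All primes ≡ 3 (mod 4) appear to even power.
Search a = 0, 1, 2, … for 1937 - a² a perfect square: first hit at a = 1: 1937 - 1 = 1936 = 44².
1937 = 1² + 44² = 1 + 1936 ✓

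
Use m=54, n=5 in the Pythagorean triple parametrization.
(2891, 540, 2941)

Euclid's formula: a = m² - n², b = 2mn, c = m² + n²
m = 54, n = 5
a = 54² - 5² = 2916 - 25 = 2891
b = 2 × 54 × 5 = 540
c = 54² + 5² = 2916 + 25 = 2941
Verification: 2891² + 540² = 8357881 + 291600 = 8649481 = 2941² ✓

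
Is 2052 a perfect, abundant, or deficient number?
abundant

Proper divisors of 2052: sum = 1 + 2 + 3 + 4 + 6 + 9 + 12 + 18 + ... + 342 + 513 + 684 + 1026 (23 divisors) = 3548
Since 3548 > 2052, 2052 is abundant.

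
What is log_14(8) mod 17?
10

Baby-step giant-step with step n = ⌈√17⌉ = 5.
Baby steps 14^j mod 17 (j:value) for j=0..4: 0:1, 1:14, 2:9, 3:7, 4:13.
Giant-step multiplier: 14^(-5) ≡ 14^(16-5) = 14^11 ≡ 10 (mod 17).
Giant steps γ_i = 8·10^i mod 17: γ_0=8, γ_1=12, γ_2=1 (in table at j=0).
x = i·n + j = 2·5 + 0 = 10.
Check: 14^10 ≡ 8 (mod 17).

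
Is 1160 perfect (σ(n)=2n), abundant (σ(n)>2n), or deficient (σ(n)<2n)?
abundant

Proper divisors of 1160: sum = 1 + 2 + 4 + 5 + 8 + 10 + 20 + 29 + 40 + 58 + 116 + 145 + 232 + 290 + 580 = 1540
Since 1540 > 1160, 1160 is abundant.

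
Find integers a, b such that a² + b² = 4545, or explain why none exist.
24² + 63² (a=24, b=63)

Factorization: 4545 = 3^2 × 5 × 101
By Fermat: n is sum of two squares iff every prime p ≡ 3 (mod 4) appears to even power.
All primes ≡ 3 (mod 4) appear to even power.
Search a = 0, 1, 2, … for 4545 - a² a perfect square: first hit at a = 24: 4545 - 576 = 3969 = 63².
4545 = 24² + 63² = 576 + 3969 ✓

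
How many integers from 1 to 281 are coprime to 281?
280

281 = 281
φ(n) = n × ∏(1 - 1/p) for each prime p dividing n
φ(281) = 281 × (1 - 1/281) = 280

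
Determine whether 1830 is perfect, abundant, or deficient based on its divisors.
abundant

Proper divisors of 1830: sum = 1 + 2 + 3 + 5 + 6 + 10 + 15 + 30 + 61 + 122 + 183 + 305 + 366 + 610 + 915 = 2634
Since 2634 > 1830, 1830 is abundant.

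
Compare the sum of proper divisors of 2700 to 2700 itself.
abundant

Proper divisors of 2700: sum = 1 + 2 + 3 + 4 + 5 + 6 + 9 + 10 + ... + 540 + 675 + 900 + 1350 (35 divisors) = 5980
Since 5980 > 2700, 2700 is abundant.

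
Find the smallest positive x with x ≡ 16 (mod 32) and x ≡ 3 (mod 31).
592

Using Chinese Remainder Theorem:
M = 32 × 31 = 992
M1 = 31, M2 = 32
y1 = 31^(-1) mod 32 = 31
y2 = 32^(-1) mod 31 = 1
x = (16×31×31 + 3×32×1) mod 992 = 592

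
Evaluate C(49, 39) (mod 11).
0

Using Lucas' theorem:
Write n=49 and k=39 in base 11:
n in base 11: [4, 5]
k in base 11: [3, 6]
C(49,39) mod 11 = ∏ C(n_i, k_i) mod 11
Digit binomials (mod 11): C(4,3) = 4; C(5,6) = 0 (k_i > n_i)
Product: 4 × 0 = 0 ≡ 0 (mod 11)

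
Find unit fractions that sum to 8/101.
1/13 + 1/438 + 1/575094

Greedy algorithm:
8/101: ceiling(101/8) = 13, use 1/13
3/1313: ceiling(1313/3) = 438, use 1/438
1/575094: ceiling(575094/1) = 575094, use 1/575094
Result: 8/101 = 1/13 + 1/438 + 1/575094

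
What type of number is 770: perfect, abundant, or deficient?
abundant

Proper divisors of 770: sum = 1 + 2 + 5 + 7 + 10 + 11 + 14 + 22 + 35 + 55 + 70 + 77 + 110 + 154 + 385 = 958
Since 958 > 770, 770 is abundant.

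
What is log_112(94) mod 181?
86

Baby-step giant-step with step n = ⌈√181⌉ = 14.
Baby steps 112^j mod 181 (j:value) for j=0..13: 0:1, 1:112, 2:55, 3:6, 4:129, 5:149, 6:36, 7:50, 8:170, 9:35, 10:119, 11:115, 12:29, 13:171.
Giant-step multiplier: 112^(-14) ≡ 112^(180-14) = 112^166 ≡ 165 (mod 181).
Giant steps γ_i = 94·165^i mod 181: γ_0=94, γ_1=125, γ_2=172, γ_3=144, γ_4=49, γ_5=121, γ_6=55 (in table at j=2).
x = i·n + j = 6·14 + 2 = 86.
Check: 112^86 ≡ 94 (mod 181).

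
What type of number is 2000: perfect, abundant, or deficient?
abundant

Proper divisors of 2000: sum = 1 + 2 + 4 + 5 + 8 + 10 + 16 + 20 + ... + 250 + 400 + 500 + 1000 (19 divisors) = 2836
Since 2836 > 2000, 2000 is abundant.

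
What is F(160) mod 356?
259

Matrix identity: Q^n = [[F_(n+1), F_n], [F_n, F_(n-1)]] with Q = [[1,1],[1,0]].
n = 160 = 10100000₂. Square-and-multiply, entries mod 356:
Q^1 = [[1,1],[1,0]]
Q^2 = (Q^1)² = [[2,1],[1,1]]
Q^5 = (Q^2)²·Q = [[8,5],[5,3]]
Q^10 = (Q^5)² = [[89,55],[55,34]]
Q^20 = (Q^10)² = [[266,1],[1,265]]
Q^40 = (Q^20)² = [[269,175],[175,94]]
Q^80 = (Q^40)² = [[102,157],[157,301]]
Q^160 = (Q^80)² = [[165,259],[259,262]]
F_160 mod 356 = Q^160[0][1] = 259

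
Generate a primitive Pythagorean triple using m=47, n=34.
(1053, 3196, 3365)

Euclid's formula: a = m² - n², b = 2mn, c = m² + n²
m = 47, n = 34
a = 47² - 34² = 2209 - 1156 = 1053
b = 2 × 47 × 34 = 3196
c = 47² + 34² = 2209 + 1156 = 3365
Verification: 1053² + 3196² = 1108809 + 10214416 = 11323225 = 3365² ✓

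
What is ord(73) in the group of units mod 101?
100

101 is prime, so ord(73) divides φ(101) = 100.
Divisors of 100: 1, 2, 4, 5, 10, 20, 25, 50, 100.
Repeated squaring: 73^1 ≡ 73, 73^2 ≡ 77, 73^4 ≡ 71, 73^8 ≡ 92, 73^16 ≡ 81, 73^32 ≡ 97, 73^64 ≡ 16 (mod 101).
Test 73^d mod 101 for each divisor d in increasing order:
73^1 ≡ 73
73^2 ≡ 77
73^4 ≡ 71
73^5 = 73^4·73^1 ≡ 32
73^10 = 73^8·73^2 ≡ 14
73^20 = 73^16·73^4 ≡ 95
73^25 = 73^16·73^8·73^1 ≡ 10
73^50 = 73^32·73^16·73^2 ≡ 100
73^100 = 73^64·73^32·73^4 ≡ 1  ← first divisor giving 1
The order is 100.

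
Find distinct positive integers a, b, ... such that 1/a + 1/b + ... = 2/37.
1/19 + 1/703

Greedy algorithm:
2/37: ceiling(37/2) = 19, use 1/19
1/703: ceiling(703/1) = 703, use 1/703
Result: 2/37 = 1/19 + 1/703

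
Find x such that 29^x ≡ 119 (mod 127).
27

Baby-step giant-step with step n = ⌈√127⌉ = 12.
Baby steps 29^j mod 127 (j:value) for j=0..11: 0:1, 1:29, 2:79, 3:5, 4:18, 5:14, 6:25, 7:90, 8:70, 9:125, 10:69, 11:96.
Giant-step multiplier: 29^(-12) ≡ 29^(126-12) = 29^114 ≡ 38 (mod 127).
Giant steps γ_i = 119·38^i mod 127: γ_0=119, γ_1=77, γ_2=5 (in table at j=3).
x = i·n + j = 2·12 + 3 = 27.
Check: 29^27 ≡ 119 (mod 127).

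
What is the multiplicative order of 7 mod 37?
9

37 is prime, so ord(7) divides φ(37) = 36.
Divisors of 36: 1, 2, 3, 4, 6, 9, 12, 18, 36.
Repeated squaring: 7^1 ≡ 7, 7^2 ≡ 12, 7^4 ≡ 33, 7^8 ≡ 16, 7^16 ≡ 34, 7^32 ≡ 9 (mod 37).
Test 7^d mod 37 for each divisor d in increasing order:
7^1 ≡ 7
7^2 ≡ 12
7^3 = 7^2·7^1 ≡ 10
7^4 ≡ 33
7^6 = 7^4·7^2 ≡ 26
7^9 = 7^8·7^1 ≡ 1  ← first divisor giving 1
The order is 9.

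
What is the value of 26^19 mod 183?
92

Repeated squaring. Binary of 19 = 10011.
26^1 ≡ 26 (mod 183); 26^2 ≡ 127 (mod 183); 26^4 ≡ 25 (mod 183); 26^8 ≡ 76 (mod 183); 26^16 ≡ 103 (mod 183)
26^19 = 26^1 × 26^2 × 26^16 ≡ 92 (mod 183)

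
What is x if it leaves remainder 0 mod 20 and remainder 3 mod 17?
20

Using Chinese Remainder Theorem:
M = 20 × 17 = 340
M1 = 17, M2 = 20
y1 = 17^(-1) mod 20 = 13
y2 = 20^(-1) mod 17 = 6
x = (0×17×13 + 3×20×6) mod 340 = 20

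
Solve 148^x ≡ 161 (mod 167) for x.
71

Baby-step giant-step with step n = ⌈√167⌉ = 13.
Baby steps 148^j mod 167 (j:value) for j=0..12: 0:1, 1:148, 2:27, 3:155, 4:61, 5:10, 6:144, 7:103, 8:47, 9:109, 10:100, 11:104, 12:28.
Giant-step multiplier: 148^(-13) ≡ 148^(166-13) = 148^153 ≡ 70 (mod 167).
Giant steps γ_i = 161·70^i mod 167: γ_0=161, γ_1=81, γ_2=159, γ_3=108, γ_4=45, γ_5=144 (in table at j=6).
x = i·n + j = 5·13 + 6 = 71.
Check: 148^71 ≡ 161 (mod 167).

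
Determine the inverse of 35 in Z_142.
69

gcd(35, 142) = 1, so the inverse exists.
Extended Euclidean algorithm on (142, 35):
142 = 4 × 35 + 2  ⟹  2 = (1)·142 + (-4)·35
35 = 17 × 2 + 1  ⟹  1 = (-17)·142 + (69)·35
So (69)·35 ≡ 1 (mod 142), i.e. 35^(-1) ≡ 69 (mod 142).
Check: 35 × 69 = 2415 ≡ 1 (mod 142)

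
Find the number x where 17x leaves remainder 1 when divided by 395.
93

gcd(17, 395) = 1, so the inverse exists.
Extended Euclidean algorithm on (395, 17):
395 = 23 × 17 + 4  ⟹  4 = (1)·395 + (-23)·17
17 = 4 × 4 + 1  ⟹  1 = (-4)·395 + (93)·17
So (93)·17 ≡ 1 (mod 395), i.e. 17^(-1) ≡ 93 (mod 395).
Check: 17 × 93 = 1581 ≡ 1 (mod 395)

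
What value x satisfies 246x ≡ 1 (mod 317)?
125

gcd(246, 317) = 1, so the inverse exists.
Extended Euclidean algorithm on (317, 246):
317 = 1 × 246 + 71  ⟹  71 = (1)·317 + (-1)·246
246 = 3 × 71 + 33  ⟹  33 = (-3)·317 + (4)·246
71 = 2 × 33 + 5  ⟹  5 = (7)·317 + (-9)·246
33 = 6 × 5 + 3  ⟹  3 = (-45)·317 + (58)·246
5 = 1 × 3 + 2  ⟹  2 = (52)·317 + (-67)·246
3 = 1 × 2 + 1  ⟹  1 = (-97)·317 + (125)·246
So (125)·246 ≡ 1 (mod 317), i.e. 246^(-1) ≡ 125 (mod 317).
Check: 246 × 125 = 30750 ≡ 1 (mod 317)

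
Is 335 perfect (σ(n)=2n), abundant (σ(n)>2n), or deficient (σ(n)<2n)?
deficient

Proper divisors of 335: sum = 1 + 5 + 67 = 73
Since 73 < 335, 335 is deficient.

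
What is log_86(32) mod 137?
78

Baby-step giant-step with step n = ⌈√137⌉ = 12.
Baby steps 86^j mod 137 (j:value) for j=0..11: 0:1, 1:86, 2:135, 3:102, 4:4, 5:70, 6:129, 7:134, 8:16, 9:6, 10:105, 11:125.
Giant-step multiplier: 86^(-12) ≡ 86^(136-12) = 86^124 ≡ 15 (mod 137).
Giant steps γ_i = 32·15^i mod 137: γ_0=32, γ_1=69, γ_2=76, γ_3=44, γ_4=112, γ_5=36, γ_6=129 (in table at j=6).
x = i·n + j = 6·12 + 6 = 78.
Check: 86^78 ≡ 32 (mod 137).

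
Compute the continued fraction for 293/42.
[6; 1, 41]

Euclidean algorithm steps:
293 = 6 × 42 + 41
42 = 1 × 41 + 1
41 = 41 × 1 + 0
Continued fraction: [6; 1, 41]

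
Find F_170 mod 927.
640

Matrix identity: Q^n = [[F_(n+1), F_n], [F_n, F_(n-1)]] with Q = [[1,1],[1,0]].
n = 170 = 10101010₂. Square-and-multiply, entries mod 927:
Q^1 = [[1,1],[1,0]]
Q^2 = (Q^1)² = [[2,1],[1,1]]
Q^5 = (Q^2)²·Q = [[8,5],[5,3]]
Q^10 = (Q^5)² = [[89,55],[55,34]]
Q^21 = (Q^10)²·Q = [[98,749],[749,276]]
Q^42 = (Q^21)² = [[500,172],[172,328]]
Q^85 = (Q^42)²·Q = [[215,557],[557,585]]
Q^170 = (Q^85)² = [[506,640],[640,793]]
F_170 mod 927 = Q^170[0][1] = 640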